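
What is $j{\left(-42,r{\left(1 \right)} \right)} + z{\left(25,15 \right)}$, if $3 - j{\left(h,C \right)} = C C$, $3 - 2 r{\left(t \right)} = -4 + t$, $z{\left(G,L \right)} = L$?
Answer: $9$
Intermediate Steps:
$r{\left(t \right)} = \frac{7}{2} - \frac{t}{2}$ ($r{\left(t \right)} = \frac{3}{2} - \frac{-4 + t}{2} = \frac{3}{2} - \left(-2 + \frac{t}{2}\right) = \frac{7}{2} - \frac{t}{2}$)
$j{\left(h,C \right)} = 3 - C^{2}$ ($j{\left(h,C \right)} = 3 - C C = 3 - C^{2}$)
$j{\left(-42,r{\left(1 \right)} \right)} + z{\left(25,15 \right)} = \left(3 - \left(\frac{7}{2} - \frac{1}{2}\right)^{2}\right) + 15 = \left(3 - 3^{2}\right) + 15 = \left(3 - 9\right) + 15 = -6 + 15 = 9$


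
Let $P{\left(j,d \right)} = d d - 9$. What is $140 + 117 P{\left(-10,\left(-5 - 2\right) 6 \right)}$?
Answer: $205475$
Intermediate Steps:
$P{\left(j,d \right)} = -9 + d^{2}$ ($P{\left(j,d \right)} = d^{2} - 9 = -9 + d^{2}$)
$140 + 117 P{\left(-10,\left(-5 - 2\right) 6 \right)} = 140 + 117 \left(-9 + \left(\left(-5 - 2\right) 6\right)^{2}\right) = 140 + 117 \left(-9 + \left(\left(-7\right) 6\right)^{2}\right) = 140 + 117 \left(-9 + \left(-42\right)^{2}\right) = 140 + 117 \left(-9 + 1764\right) = 140 + 117 \cdot 1755 = 140 + 205335 = 205475$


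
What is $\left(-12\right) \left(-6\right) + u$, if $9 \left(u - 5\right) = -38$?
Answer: $\frac{655}{9} \approx 72.778$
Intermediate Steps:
$u = \frac{7}{9}$ ($u = 5 + \frac{1}{9} \left(-38\right) = 5 - \frac{38}{9} = \frac{7}{9} \approx 0.77778$)
$\left(-12\right) \left(-6\right) + u = \left(-12\right) \left(-6\right) + \frac{7}{9} = 72 + \frac{7}{9} = \frac{655}{9}$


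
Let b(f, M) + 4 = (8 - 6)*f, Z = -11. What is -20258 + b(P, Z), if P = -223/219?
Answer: -4437824/219 ≈ -20264.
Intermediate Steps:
P = -223/219 (P = -223*1/219 = -223/219 ≈ -1.0183)
b(f, M) = -4 + 2*f (b(f, M) = -4 + (8 - 6)*f = -4 + 2*f)
-20258 + b(P, Z) = -20258 + (-4 + 2*(-223/219)) = -20258 + (-4 - 446/219) = -20258 - 1322/219 = -4437824/219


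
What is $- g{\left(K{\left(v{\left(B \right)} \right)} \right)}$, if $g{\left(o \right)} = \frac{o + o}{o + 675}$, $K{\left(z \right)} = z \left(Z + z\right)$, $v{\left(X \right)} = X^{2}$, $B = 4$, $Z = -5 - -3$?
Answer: $- \frac{448}{899} \approx -0.49833$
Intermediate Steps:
$Z = -2$ ($Z = -5 + 3 = -2$)
$K{\left(z \right)} = z \left(-2 + z\right)$
$g{\left(o \right)} = \frac{2 o}{675 + o}$
$- g{\left(K{\left(v{\left(B \right)} \right)} \right)} = - \frac{2 \cdot 4^{2} \left(-2 + 4^{2}\right)}{675 + 4^{2} \left(-2 + 4^{2}\right)} = - \frac{2 \cdot 16 \left(-2 + 16\right)}{675 + 16 \left(-2 + 16\right)} = - \frac{2 \cdot 16 \cdot 14}{675 + 16 \cdot 14} = - \frac{2 \cdot 224}{675 + 224} = - \frac{2 \cdot 224}{899} = \left(-1\right) \frac{448}{899} = - \frac{448}{899}$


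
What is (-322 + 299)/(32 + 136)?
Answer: -23/168 ≈ -0.13690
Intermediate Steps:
(-322 + 299)/(32 + 136) = -23/168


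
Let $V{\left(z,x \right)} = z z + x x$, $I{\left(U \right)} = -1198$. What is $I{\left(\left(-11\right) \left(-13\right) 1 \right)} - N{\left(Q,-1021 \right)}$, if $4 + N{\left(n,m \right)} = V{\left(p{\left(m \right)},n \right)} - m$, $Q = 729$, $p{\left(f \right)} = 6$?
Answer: $-533692$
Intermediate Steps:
$V{\left(z,x \right)} = x^{2} + z^{2}$ ($V{\left(z,x \right)} = z^{2} + x^{2} = x^{2} + z^{2}$)
$N{\left(n,m \right)} = 32 + n^{2} - m$ ($N{\left(n,m \right)} = -4 - \left(-36 + m - n^{2}\right) = -4 + \left(36 + n^{2} - m\right) = 32 + n^{2} - m$)
$I{\left(\left(-11\right) \left(-13\right) 1 \right)} - N{\left(Q,-1021 \right)} = -1198 - \left(32 + 729^{2} - -1021\right) = -1198 - \left(32 + 531441 + 1021\right) = -1198 - 532494 = -533692$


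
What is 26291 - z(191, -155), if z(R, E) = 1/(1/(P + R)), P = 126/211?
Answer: 5506974/211 ≈ 26099.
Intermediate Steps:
P = 126/211 (P = 126*(1/211) = 126/211 ≈ 0.59716)
z(R, E) = 126/211 + R (z(R, E) = 1/(1/(126/211 + R)) = 126/211 + R)
26291 - z(191, -155) = 26291 - (126/211 + 191) = 26291 - 1*40427/211 = 26291 - 40427/211 = 5506974/211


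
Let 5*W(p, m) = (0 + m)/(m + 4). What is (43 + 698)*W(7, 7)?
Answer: 5187/55 ≈ 94.309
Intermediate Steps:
W(p, m) = m/(5*(4 + m)) (W(p, m) = ((0 + m)/(m + 4))/5 = (m/(4 + m))/5 = m/(5*(4 + m)))
(43 + 698)*W(7, 7) = (43 + 698)*((1/5)*7/(4 + 7)) = 741*((1/5)*7/11) = 741*((1/5)*7*(1/11)) = 741*(7/55) = 5187/55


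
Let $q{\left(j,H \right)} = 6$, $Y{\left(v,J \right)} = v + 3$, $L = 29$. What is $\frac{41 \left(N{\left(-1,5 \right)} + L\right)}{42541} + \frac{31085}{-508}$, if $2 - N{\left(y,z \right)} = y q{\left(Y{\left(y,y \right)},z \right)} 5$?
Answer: $- \frac{1321116477}{21610828} \approx -61.132$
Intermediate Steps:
$Y{\left(v,J \right)} = 3 + v$
$N{\left(y,z \right)} = 2 - 30 y$ ($N{\left(y,z \right)} = 2 - y 6 \cdot 5 = 2 - 6 y 5 = 2 - 30 y$)
$\frac{41 \left(N{\left(-1,5 \right)} + L\right)}{42541} + \frac{31085}{-508} = \frac{41 \left(\left(2 - -30\right) + 29\right)}{42541} + \frac{31085}{-508} = 41 \left(\left(2 + 30\right) + 29\right) \frac{1}{42541} + 31085 \left(- \frac{1}{508}\right) = 41 \left(32 + 29\right) \frac{1}{42541} - \frac{31085}{508} = 41 \cdot 61 \cdot \frac{1}{42541} - \frac{31085}{508} = 2501 \cdot \frac{1}{42541} - \frac{31085}{508} = \frac{2501}{42541} - \frac{31085}{508} = - \frac{1321116477}{21610828}$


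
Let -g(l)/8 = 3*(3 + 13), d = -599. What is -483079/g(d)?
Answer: 483079/384 ≈ 1258.0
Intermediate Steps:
g(l) = -384 (g(l) = -24*(3 + 13) = -24*16 = -8*48 = -384)
-483079/g(d) = -483079/(-384) = -483079*(-1/384) = 483079/384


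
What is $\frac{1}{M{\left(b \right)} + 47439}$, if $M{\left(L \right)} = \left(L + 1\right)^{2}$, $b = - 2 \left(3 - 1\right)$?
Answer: $\frac{1}{47448} \approx 2.1076 \cdot 10^{-5}$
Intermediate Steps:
$b = -4$ ($b = \left(-2\right) 2 = -4$)
$M{\left(L \right)} = \left(1 + L\right)^{2}$
$\frac{1}{M{\left(b \right)} + 47439} = \frac{1}{\left(1 - 4\right)^{2} + 47439} = \frac{1}{\left(-3\right)^{2} + 47439} = \frac{1}{9 + 47439} = \frac{1}{47448}$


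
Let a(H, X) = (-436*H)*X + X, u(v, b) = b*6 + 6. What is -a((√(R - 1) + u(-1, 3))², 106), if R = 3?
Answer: 26712742 + 2218368*√2 ≈ 2.9850e+7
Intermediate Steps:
u(v, b) = 6 + 6*b (u(v, b) = 6*b + 6 = 6 + 6*b)
a(H, X) = X - 436*H*X (a(H, X) = -436*H*X + X = X - 436*H*X)
-a((√(R - 1) + u(-1, 3))², 106) = -106*(1 - 436*(√(3 - 1) + (6 + 6*3))²) = -106*(1 - 436*(√2 + (6 + 18))²) = -106*(1 - 436*(√2 + 24)²) = -106*(1 - 436*(24 + √2)²) = -(106 - 46216*(24 + √2)²) = -106 + 46216*(24 + √2)²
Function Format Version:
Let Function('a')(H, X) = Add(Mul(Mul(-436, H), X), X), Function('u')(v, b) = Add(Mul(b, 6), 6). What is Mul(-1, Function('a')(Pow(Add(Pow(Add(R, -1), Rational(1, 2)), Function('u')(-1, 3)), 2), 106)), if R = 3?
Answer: Add(26712742, Mul(2218368, Pow(2, Rational(1, 2)))) ≈ 2.9850e+7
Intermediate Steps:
Function('u')(v, b) = Add(6, Mul(6, b)) (Function('u')(v, b) = Add(Mul(6, b), 6) = Add(6, Mul(6, b)))
Function('a')(H, X) = Add(X, Mul(-436, H, X)) (Function('a')(H, X) = Add(Mul(-436, H, X), X) = Add(X, Mul(-436, H, X)))
Mul(-1, Function('a')(Pow(Add(Pow(Add(R, -1), Rational(1, 2)), Function('u')(-1, 3)), 2), 106)) = Mul(-1, Mul(106, Add(1, Mul(-436, Pow(Add(Pow(Add(3, -1), Rational(1, 2)), Add(6, Mul(6, 3))), 2))))) = Mul(-1, Mul(106, Add(1, Mul(-436, Pow(Add(Pow(2, Rational(1, 2)), Add(6, 18)), 2))))) = Mul(-1, Mul(106, Add(1, Mul(-436, Pow(Add(Pow(2, Rational(1, 2)), 24), 2))))) = Mul(-1, Mul(106, Add(1, Mul(-436, Pow(Add(24, Pow(2, Rational(1, 2))), 2))))) = Mul(-1, Add(106, Mul(-46216, Pow(Add(24, Pow(2, Rational(1, 2))), 2)))) = Add(-106, Mul(46216, Pow(Add(24, Pow(2, Rational(1, 2))), 2)))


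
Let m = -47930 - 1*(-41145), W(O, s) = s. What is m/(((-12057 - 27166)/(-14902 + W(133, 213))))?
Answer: -99664865/39223 ≈ -2541.0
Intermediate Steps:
m = -6785 (m = -47930 + 41145 = -6785)
m/(((-12057 - 27166)/(-14902 + W(133, 213)))) = -6785*(-14902 + 213)/(-12057 - 27166) = -6785/((-39223/(-14689))) = -6785/((-39223*(-1/14689))) = -6785/39223/14689 = -6785*14689/39223 = -99664865/39223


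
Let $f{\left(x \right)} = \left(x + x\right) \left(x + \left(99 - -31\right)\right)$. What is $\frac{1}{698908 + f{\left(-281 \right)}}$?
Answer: $\frac{1}{783770} \approx 1.2759 \cdot 10^{-6}$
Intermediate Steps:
$f{\left(x \right)} = 2 x \left(130 + x\right)$ ($f{\left(x \right)} = 2 x \left(x + \left(99 + 31\right)\right) = 2 x \left(x + 130\right) = 2 x \left(130 + x\right)$)
$\frac{1}{698908 + f{\left(-281 \right)}} = \frac{1}{698908 + 2 \left(-281\right) \left(130 - 281\right)} = \frac{1}{698908 + 2 \left(-281\right) \left(-151\right)} = \frac{1}{698908 + 84862} = \frac{1}{783770}$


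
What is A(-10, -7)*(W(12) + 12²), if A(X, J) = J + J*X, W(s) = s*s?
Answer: 18144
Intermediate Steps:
W(s) = s²
A(-10, -7)*(W(12) + 12²) = (-7*(1 - 10))*(12² + 12²) = (-7*(-9))*(144 + 144) = 63*288 = 18144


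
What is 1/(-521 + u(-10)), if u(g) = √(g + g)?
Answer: -521/271461 - 2*I*√5/271461 ≈ -0.0019192 - 1.6474e-5*I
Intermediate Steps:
u(g) = √2*√g (u(g) = √(2*g) = √2*√g)
1/(-521 + u(-10)) = 1/(-521 + √2*√(-10)) = 1/(-521 + √2*(I*√10)) = 1/(-521 + 2*I*√5)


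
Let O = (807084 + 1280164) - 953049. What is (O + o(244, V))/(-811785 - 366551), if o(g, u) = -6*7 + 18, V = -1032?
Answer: -1134175/1178336 ≈ -0.96252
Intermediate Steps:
O = 1134199 (O = 2087248 - 953049 = 1134199)
o(g, u) = -24 (o(g, u) = -42 + 18 = -24)
(O + o(244, V))/(-811785 - 366551) = (1134199 - 24)/(-811785 - 366551) = 1134175/(-1178336) = 1134175*(-1/1178336) = -1134175/1178336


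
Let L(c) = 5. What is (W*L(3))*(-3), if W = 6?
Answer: -90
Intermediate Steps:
(W*L(3))*(-3) = (6*5)*(-3) = 30*(-3) = -90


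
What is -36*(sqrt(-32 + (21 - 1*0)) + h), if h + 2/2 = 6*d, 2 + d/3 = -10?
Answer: 7812 - 36*I*sqrt(11) ≈ 7812.0 - 119.4*I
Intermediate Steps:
d = -36 (d = -6 + 3*(-10) = -6 - 30 = -36)
h = -217 (h = -1 + 6*(-36) = -1 - 216 = -217)
-36*(sqrt(-32 + (21 - 1*0)) + h) = -36*(sqrt(-32 + (21 - 1*0)) - 217) = -36*(sqrt(-32 + (21 + 0)) - 217) = -36*(sqrt(-32 + 21) - 217) = -36*(sqrt(-11) - 217) = -36*(I*sqrt(11) - 217) = -36*(-217 + I*sqrt(11)) = 7812 - 36*I*sqrt(11)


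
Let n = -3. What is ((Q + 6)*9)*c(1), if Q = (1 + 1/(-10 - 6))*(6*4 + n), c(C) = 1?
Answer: 3699/16 ≈ 231.19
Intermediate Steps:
Q = 315/16 (Q = (1 + 1/(-10 - 6))*(6*4 - 3) = (1 + 1/(-16))*(24 - 3) = (1 - 1/16)*21 = (15/16)*21 = 315/16 ≈ 19.688)
((Q + 6)*9)*c(1) = ((315/16 + 6)*9)*1 = ((411/16)*9)*1 = (3699/16)*1 = 3699/16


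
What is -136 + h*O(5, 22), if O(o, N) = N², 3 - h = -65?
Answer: 32776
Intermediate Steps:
h = 68 (h = 3 - 1*(-65) = 3 + 65 = 68)
-136 + h*O(5, 22) = -136 + 68*22² = -136 + 68*484 = -136 + 32912 = 32776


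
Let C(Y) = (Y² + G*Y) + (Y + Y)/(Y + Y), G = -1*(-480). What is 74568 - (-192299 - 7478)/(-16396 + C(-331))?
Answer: 4899961775/65714 ≈ 74565.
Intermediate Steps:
G = 480
C(Y) = 1 + Y² + 480*Y (C(Y) = (Y² + 480*Y) + (Y + Y)/(Y + Y) = (Y² + 480*Y) + (2*Y)/((2*Y)) = (Y² + 480*Y) + (2*Y)*(1/(2*Y)) = (Y² + 480*Y) + 1 = 1 + Y² + 480*Y)
74568 - (-192299 - 7478)/(-16396 + C(-331)) = 74568 - (-192299 - 7478)/(-16396 + (1 + (-331)² + 480*(-331))) = 74568 - (-199777)/(-16396 + (1 + 109561 - 158880)) = 74568 - (-199777)/(-16396 - 49318) = 74568 - (-199777)/(-65714) = 74568 - (-199777)*(-1)/65714 = 74568 - 1*199777/65714 = 74568 - 199777/65714 = 4899961775/65714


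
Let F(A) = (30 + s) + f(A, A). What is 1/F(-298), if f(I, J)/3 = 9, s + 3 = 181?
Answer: 1/235 ≈ 0.0042553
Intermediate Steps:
s = 178 (s = -3 + 181 = 178)
f(I, J) = 27 (f(I, J) = 3*9 = 27)
F(A) = 235 (F(A) = (30 + 178) + 27 = 208 + 27 = 235)
1/F(-298) = 1/235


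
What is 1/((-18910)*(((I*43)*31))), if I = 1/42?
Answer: -21/12603515 ≈ -1.6662e-6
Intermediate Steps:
I = 1/42 ≈ 0.023810
1/((-18910)*(((I*43)*31))) = 1/((-18910)*((((1/42)*43)*31))) = -1/(18910*((43/42)*31)) = -1/(18910*1333/42) = -1/18910*42/1333 = -21/12603515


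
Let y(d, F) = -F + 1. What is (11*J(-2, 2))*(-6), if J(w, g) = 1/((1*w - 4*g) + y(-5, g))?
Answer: 6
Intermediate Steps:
y(d, F) = 1 - F
J(w, g) = 1/(1 + w - 5*g) (J(w, g) = 1/((1*w - 4*g) + (1 - g)) = 1/((w - 4*g) + (1 - g)) = 1/(1 + w - 5*g))
(11*J(-2, 2))*(-6) = (11/(1 - 2 - 5*2))*(-6) = (11/(1 - 2 - 10))*(-6) = (11/(-11))*(-6) = (11*(-1/11))*(-6) = -1*(-6) = 6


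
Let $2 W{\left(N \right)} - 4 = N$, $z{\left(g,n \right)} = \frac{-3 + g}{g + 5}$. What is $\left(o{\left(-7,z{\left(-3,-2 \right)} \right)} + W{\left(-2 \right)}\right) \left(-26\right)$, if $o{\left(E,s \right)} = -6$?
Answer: $130$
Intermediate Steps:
$z{\left(g,n \right)} = \frac{-3 + g}{5 + g}$
$W{\left(N \right)} = 2 + \frac{N}{2}$
$\left(o{\left(-7,z{\left(-3,-2 \right)} \right)} + W{\left(-2 \right)}\right) \left(-26\right) = \left(-6 + \left(2 + \frac{1}{2} \left(-2\right)\right)\right) \left(-26\right) = \left(-6 + \left(2 - 1\right)\right) \left(-26\right) = \left(-6 + 1\right) \left(-26\right) = \left(-5\right) \left(-26\right) = 130$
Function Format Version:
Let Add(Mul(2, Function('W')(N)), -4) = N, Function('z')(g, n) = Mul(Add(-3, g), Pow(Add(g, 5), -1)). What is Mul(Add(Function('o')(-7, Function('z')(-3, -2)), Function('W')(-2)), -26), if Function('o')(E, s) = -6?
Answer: 130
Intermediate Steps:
Function('z')(g, n) = Mul(Pow(Add(5, g), -1), Add(-3, g)) (Function('z')(g, n) = Mul(Add(-3, g), Pow(Add(5, g), -1)) = Mul(Pow(Add(5, g), -1), Add(-3, g)))
Function('W')(N) = Add(2, Mul(Rational(1, 2), N))
Mul(Add(Function('o')(-7, Function('z')(-3, -2)), Function('W')(-2)), -26) = Mul(Add(-6, Add(2, Mul(Rational(1, 2), -2))), -26) = Mul(Add(-6, Add(2, -1)), -26) = Mul(Add(-6, 1), -26) = Mul(-5, -26) = 130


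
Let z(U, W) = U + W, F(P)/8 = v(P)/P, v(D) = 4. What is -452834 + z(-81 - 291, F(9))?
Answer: -4078822/9 ≈ -4.5320e+5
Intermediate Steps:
F(P) = 32/P (F(P) = 8*(4/P) = 32/P)
-452834 + z(-81 - 291, F(9)) = -452834 + ((-81 - 291) + 32/9) = -452834 + (-372 + 32*(1/9)) = -452834 + (-372 + 32/9) = -452834 - 3316/9 = -4078822/9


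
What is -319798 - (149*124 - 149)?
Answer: -338125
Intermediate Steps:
-319798 - (149*124 - 149) = -319798 - (18476 - 149) = -319798 - 1*18327 = -319798 - 18327 = -338125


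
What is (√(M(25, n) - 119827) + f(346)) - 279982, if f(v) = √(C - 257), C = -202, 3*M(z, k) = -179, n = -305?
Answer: -279982 + 3*I*√51 + 14*I*√5505/3 ≈ -2.7998e+5 + 367.67*I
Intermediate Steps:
M(z, k) = -179/3 (M(z, k) = (⅓)*(-179) = -179/3)
f(v) = 3*I*√51 (f(v) = √(-202 - 257) = √(-459) = 3*I*√51)
(√(M(25, n) - 119827) + f(346)) - 279982 = (√(-179/3 - 119827) + 3*I*√51) - 279982 = (√(-359660/3) + 3*I*√51) - 279982 = (14*I*√5505/3 + 3*I*√51) - 279982 = (3*I*√51 + 14*I*√5505/3) - 279982 = -279982 + 3*I*√51 + 14*I*√5505/3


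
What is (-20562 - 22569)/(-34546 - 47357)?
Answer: 14377/27301 ≈ 0.52661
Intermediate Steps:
(-20562 - 22569)/(-34546 - 47357) = -43131/(-81903) = -43131*(-1/81903) = 14377/27301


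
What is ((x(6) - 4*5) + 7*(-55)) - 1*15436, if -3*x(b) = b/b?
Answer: -47524/3 ≈ -15841.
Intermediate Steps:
x(b) = -⅓ (x(b) = -b/(3*b) = -⅓*1 = -⅓)
((x(6) - 4*5) + 7*(-55)) - 1*15436 = ((-⅓ - 4*5) + 7*(-55)) - 1*15436 = ((-⅓ - 20) - 385) - 15436 = (-61/3 - 385) - 15436 = -1216/3 - 15436 = -47524/3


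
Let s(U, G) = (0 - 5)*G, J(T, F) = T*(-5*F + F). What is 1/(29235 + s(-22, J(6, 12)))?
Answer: 1/30675 ≈ 3.2600e-5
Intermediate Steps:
J(T, F) = -4*F*T (J(T, F) = T*(-4*F) = -4*F*T)
s(U, G) = -5*G
1/(29235 + s(-22, J(6, 12))) = 1/(29235 - (-20)*12*6) = 1/(29235 - 5*(-288)) = 1/(29235 + 1440) = 1/30675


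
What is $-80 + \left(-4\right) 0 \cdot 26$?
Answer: $-80$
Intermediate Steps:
$-80 + \left(-4\right) 0 \cdot 26 = -80 + 0 \cdot 26 = -80 + 0 = -80$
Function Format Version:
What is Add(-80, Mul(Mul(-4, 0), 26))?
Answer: -80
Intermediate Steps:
Add(-80, Mul(Mul(-4, 0), 26)) = Add(-80, Mul(0, 26)) = Add(-80, 0) = -80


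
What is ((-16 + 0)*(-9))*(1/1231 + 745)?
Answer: 132061824/1231 ≈ 1.0728e+5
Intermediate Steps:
((-16 + 0)*(-9))*(1/1231 + 745) = (-16*(-9))*(1/1231 + 745) = 144*(917096/1231) = 132061824/1231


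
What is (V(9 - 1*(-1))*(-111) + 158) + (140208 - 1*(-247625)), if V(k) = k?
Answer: 386881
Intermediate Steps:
(V(9 - 1*(-1))*(-111) + 158) + (140208 - 1*(-247625)) = ((9 - 1*(-1))*(-111) + 158) + (140208 - 1*(-247625)) = ((9 + 1)*(-111) + 158) + (140208 + 247625) = (10*(-111) + 158) + 387833 = (-1110 + 158) + 387833 = -952 + 387833 = 386881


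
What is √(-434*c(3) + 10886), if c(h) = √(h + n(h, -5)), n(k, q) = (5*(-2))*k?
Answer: √(10886 - 1302*I*√3) ≈ 104.89 - 10.75*I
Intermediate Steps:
n(k, q) = -10*k
c(h) = 3*√(-h) (c(h) = √(h - 10*h) = √(-9*h) = 3*√(-h))
√(-434*c(3) + 10886) = √(-1302*√(-1*3) + 10886) = √(-1302*√(-3) + 10886) = √(-1302*I*√3 + 10886) = √(10886 - 1302*I*√3)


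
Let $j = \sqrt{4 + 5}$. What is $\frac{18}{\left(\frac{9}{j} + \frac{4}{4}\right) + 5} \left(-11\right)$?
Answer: $-22$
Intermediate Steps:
$j = 3$ ($j = \sqrt{9} = 3$)
$\frac{18}{\left(\frac{9}{j} + \frac{4}{4}\right) + 5} \left(-11\right) = \frac{18}{\left(\frac{9}{3} + \frac{4}{4}\right) + 5} \left(-11\right) = \frac{18}{\left(9 \cdot \frac{1}{3} + 4 \cdot \frac{1}{4}\right) + 5} \left(-11\right) = \frac{18}{\left(3 + 1\right) + 5} \left(-11\right) = \frac{18}{4 + 5} \left(-11\right) = \frac{18}{9} \left(-11\right) = 18 \cdot \frac{1}{9} \left(-11\right) = 2 \left(-11\right) = -22$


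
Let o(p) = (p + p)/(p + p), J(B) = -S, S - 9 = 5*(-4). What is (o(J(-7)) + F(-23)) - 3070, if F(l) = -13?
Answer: -3082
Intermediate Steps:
S = -11 (S = 9 + 5*(-4) = 9 - 20 = -11)
J(B) = 11 (J(B) = -1*(-11) = 11)
o(p) = 1 (o(p) = (2*p)/((2*p)) = (2*p)*(1/(2*p)) = 1)
(o(J(-7)) + F(-23)) - 3070 = (1 - 13) - 3070 = -12 - 3070 = -3082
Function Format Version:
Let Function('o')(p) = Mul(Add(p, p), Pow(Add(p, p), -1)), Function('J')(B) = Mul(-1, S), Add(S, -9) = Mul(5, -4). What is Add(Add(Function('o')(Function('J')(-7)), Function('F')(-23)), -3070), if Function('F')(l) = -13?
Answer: -3082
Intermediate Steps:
S = -11 (S = Add(9, Mul(5, -4)) = Add(9, -20) = -11)
Function('J')(B) = 11 (Function('J')(B) = Mul(-1, -11) = 11)
Function('o')(p) = 1 (Function('o')(p) = Mul(Mul(2, p), Pow(Mul(2, p), -1)) = Mul(Mul(2, p), Mul(Rational(1, 2), Pow(p, -1))) = 1)
Add(Add(Function('o')(Function('J')(-7)), Function('F')(-23)), -3070) = Add(Add(1, -13), -3070) = Add(-12, -3070) = -3082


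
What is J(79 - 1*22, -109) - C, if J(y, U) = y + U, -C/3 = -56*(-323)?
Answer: 54212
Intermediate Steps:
C = -54264 (C = -(-168)*(-323) = -3*18088 = -54264)
J(y, U) = U + y
J(79 - 1*22, -109) - C = (-109 + (79 - 1*22)) - 1*(-54264) = (-109 + (79 - 22)) + 54264 = (-109 + 57) + 54264 = -52 + 54264 = 54212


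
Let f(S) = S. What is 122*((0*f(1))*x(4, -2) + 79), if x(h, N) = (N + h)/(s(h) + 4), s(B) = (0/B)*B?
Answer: 9638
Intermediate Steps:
s(B) = 0 (s(B) = 0*B = 0)
x(h, N) = N/4 + h/4 (x(h, N) = (N + h)/(0 + 4) = (N + h)/4 = (N + h)*(1/4) = N/4 + h/4)
122*((0*f(1))*x(4, -2) + 79) = 122*((0*1)*((1/4)*(-2) + (1/4)*4) + 79) = 122*(0*(-1/2 + 1) + 79) = 122*(0*(1/2) + 79) = 122*(0 + 79) = 122*79 = 9638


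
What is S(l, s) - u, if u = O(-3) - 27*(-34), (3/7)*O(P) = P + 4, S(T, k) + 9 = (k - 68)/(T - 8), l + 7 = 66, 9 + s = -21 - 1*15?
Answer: -47509/51 ≈ -931.55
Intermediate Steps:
s = -45 (s = -9 + (-21 - 1*15) = -9 + (-21 - 15) = -9 - 36 = -45)
l = 59 (l = -7 + 66 = 59)
S(T, k) = -9 + (-68 + k)/(-8 + T) (S(T, k) = -9 + (k - 68)/(T - 8) = -9 + (-68 + k)/(-8 + T))
O(P) = 28/3 + 7*P/3 (O(P) = 7*(P + 4)/3 = 7*(4 + P)/3 = 28/3 + 7*P/3)
u = 2761/3 (u = (28/3 + (7/3)*(-3)) - 27*(-34) = (28/3 - 7) + 918 = 7/3 + 918 = 2761/3 ≈ 920.33)
S(l, s) - u = (4 - 45 - 9*59)/(-8 + 59) - 1*2761/3 = (4 - 45 - 531)/51 - 2761/3 = (1/51)*(-572) - 2761/3 = -572/51 - 2761/3 = -47509/51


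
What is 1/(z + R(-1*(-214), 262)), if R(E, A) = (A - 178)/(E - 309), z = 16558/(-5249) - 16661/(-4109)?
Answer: 2048973395/32869021 ≈ 62.338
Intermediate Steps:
z = 19416767/21568141 (z = 16558*(-1/5249) - 16661*(-1/4109) = -16558/5249 + 16661/4109 = 19416767/21568141 ≈ 0.90025)
R(E, A) = (-178 + A)/(-309 + E)
1/(z + R(-1*(-214), 262)) = 1/(19416767/21568141 + (-178 + 262)/(-309 - 1*(-214))) = 1/(19416767/21568141 + 84/(-309 + 214)) = 1/(19416767/21568141 + 84/(-95)) = 1/(19416767/21568141 - 1/95*84) = 1/(19416767/21568141 - 84/95) = 1/(32869021/2048973395) = 2048973395/32869021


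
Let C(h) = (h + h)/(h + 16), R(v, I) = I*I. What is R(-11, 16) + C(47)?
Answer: 16222/63 ≈ 257.49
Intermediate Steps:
R(v, I) = I**2
C(h) = 2*h/(16 + h) (C(h) = (2*h)/(16 + h) = 2*h/(16 + h))
R(-11, 16) + C(47) = 16**2 + 2*47/(16 + 47) = 256 + 2*47/63 = 256 + 2*47*(1/63) = 256 + 94/63 = 16222/63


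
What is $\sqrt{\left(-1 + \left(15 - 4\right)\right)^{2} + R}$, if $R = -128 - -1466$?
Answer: $\sqrt{1438} \approx 37.921$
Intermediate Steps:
$R = 1338$ ($R = -128 + 1466 = 1338$)
$\sqrt{\left(-1 + \left(15 - 4\right)\right)^{2} + R} = \sqrt{\left(-1 + \left(15 - 4\right)\right)^{2} + 1338} = \sqrt{\left(-1 + 11\right)^{2} + 1338} = \sqrt{10^{2} + 1338} = \sqrt{100 + 1338} = \sqrt{1438}$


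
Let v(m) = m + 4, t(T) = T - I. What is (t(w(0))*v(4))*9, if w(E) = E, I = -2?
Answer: 144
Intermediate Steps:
t(T) = 2 + T (t(T) = T - 1*(-2) = T + 2 = 2 + T)
v(m) = 4 + m
(t(w(0))*v(4))*9 = ((2 + 0)*(4 + 4))*9 = (2*8)*9 = 16*9 = 144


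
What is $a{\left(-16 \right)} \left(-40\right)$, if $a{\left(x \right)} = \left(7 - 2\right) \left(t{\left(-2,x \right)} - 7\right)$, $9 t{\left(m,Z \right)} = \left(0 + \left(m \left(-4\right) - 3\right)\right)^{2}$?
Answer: $\frac{7600}{9} \approx 844.44$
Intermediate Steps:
$t{\left(m,Z \right)} = \frac{\left(-3 - 4 m\right)^{2}}{9}$ ($t{\left(m,Z \right)} = \frac{\left(0 + \left(m \left(-4\right) - 3\right)\right)^{2}}{9} = \frac{\left(0 - \left(3 + 4 m\right)\right)^{2}}{9} = \frac{\left(-3 - 4 m\right)^{2}}{9}$)
$a{\left(x \right)} = - \frac{190}{9}$ ($a{\left(x \right)} = \left(7 - 2\right) \left(\frac{\left(3 + 4 \left(-2\right)\right)^{2}}{9} - 7\right) = 5 \left(\frac{\left(3 - 8\right)^{2}}{9} - 7\right) = 5 \left(\frac{\left(-5\right)^{2}}{9} - 7\right) = 5 \left(\frac{1}{9} \cdot 25 - 7\right) = 5 \left(\frac{25}{9} - 7\right) = 5 \left(- \frac{38}{9}\right) = - \frac{190}{9}$)
$a{\left(-16 \right)} \left(-40\right) = \left(- \frac{190}{9}\right) \left(-40\right) = \frac{7600}{9}$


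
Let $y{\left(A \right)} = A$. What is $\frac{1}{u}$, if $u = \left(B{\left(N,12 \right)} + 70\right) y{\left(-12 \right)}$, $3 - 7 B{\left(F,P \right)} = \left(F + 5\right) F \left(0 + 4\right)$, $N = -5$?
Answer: $- \frac{7}{5916} \approx -0.0011832$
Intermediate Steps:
$B{\left(F,P \right)} = \frac{3}{7} - \frac{4 F \left(5 + F\right)}{7}$ ($B{\left(F,P \right)} = \frac{3}{7} - \frac{\left(F + 5\right) F \left(0 + 4\right)}{7} = \frac{3}{7} - \frac{\left(5 + F\right) F 4}{7} = \frac{3}{7} - \frac{\left(5 + F\right) 4 F}{7} = \frac{3}{7} - \frac{4 F \left(5 + F\right)}{7}$)
$u = - \frac{5916}{7}$ ($u = \left(\left(\frac{3}{7} - - \frac{100}{7} - \frac{4 \left(-5\right)^{2}}{7}\right) + 70\right) \left(-12\right) = \left(\left(\frac{3}{7} + \frac{100}{7} - \frac{100}{7}\right) + 70\right) \left(-12\right) = \left(\frac{3}{7} + 70\right) \left(-12\right) = \frac{493}{7} \left(-12\right) = - \frac{5916}{7} \approx -845.14$)
$\frac{1}{u} = \frac{1}{- \frac{5916}{7}} = - \frac{7}{5916}$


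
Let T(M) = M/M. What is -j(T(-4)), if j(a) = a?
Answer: -1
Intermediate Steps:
T(M) = 1
-j(T(-4)) = -1*1 = -1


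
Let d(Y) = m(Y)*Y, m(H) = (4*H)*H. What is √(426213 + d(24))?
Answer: 3*√53501 ≈ 693.91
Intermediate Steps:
m(H) = 4*H²
d(Y) = 4*Y³ (d(Y) = (4*Y²)*Y = 4*Y³)
√(426213 + d(24)) = √(426213 + 4*24³) = √(426213 + 4*13824) = √(426213 + 55296) = √481509 = 3*√53501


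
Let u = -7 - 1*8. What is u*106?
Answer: -1590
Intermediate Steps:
u = -15 (u = -7 - 8 = -15)
u*106 = -15*106 = -1590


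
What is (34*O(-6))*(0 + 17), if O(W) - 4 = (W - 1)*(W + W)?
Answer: 50864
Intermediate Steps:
O(W) = 4 + 2*W*(-1 + W) (O(W) = 4 + (W - 1)*(W + W) = 4 + (-1 + W)*(2*W) = 4 + 2*W*(-1 + W))
(34*O(-6))*(0 + 17) = (34*(4 - 2*(-6) + 2*(-6)²))*(0 + 17) = (34*(4 + 12 + 2*36))*17 = (34*(4 + 12 + 72))*17 = (34*88)*17 = 2992*17 = 50864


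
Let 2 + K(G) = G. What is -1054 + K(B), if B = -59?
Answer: -1115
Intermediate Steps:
K(G) = -2 + G
-1054 + K(B) = -1054 + (-2 - 59) = -1054 - 61 = -1115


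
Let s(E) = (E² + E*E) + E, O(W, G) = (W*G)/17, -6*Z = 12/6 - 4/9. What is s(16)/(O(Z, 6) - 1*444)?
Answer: -40392/33973 ≈ -1.1889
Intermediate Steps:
Z = -7/27 (Z = -(12/6 - 4/9)/6 = -(12*(⅙) - 4*⅑)/6 = -(2 - 4/9)/6 = -⅙*14/9 = -7/27 ≈ -0.25926)
O(W, G) = G*W/17 (O(W, G) = (G*W)*(1/17) = G*W/17)
s(E) = E + 2*E² (s(E) = (E² + E²) + E = 2*E² + E = E + 2*E²)
s(16)/(O(Z, 6) - 1*444) = (16*(1 + 2*16))/((1/17)*6*(-7/27) - 1*444) = (16*(1 + 32))/(-14/153 - 444) = (16*33)/(-67946/153) = 528*(-153/67946) = -40392/33973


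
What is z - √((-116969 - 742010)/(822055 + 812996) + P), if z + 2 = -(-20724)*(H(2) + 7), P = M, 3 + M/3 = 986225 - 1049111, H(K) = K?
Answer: 186514 - 2*I*√1042112004206169/148641 ≈ 1.8651e+5 - 434.36*I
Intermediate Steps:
M = -188667 (M = -9 + 3*(986225 - 1049111) = -9 + 3*(-62886) = -9 - 188658 = -188667)
P = -188667
z = 186514 (z = -2 - (-20724)*(2 + 7) = -2 - (-20724)*9 = -2 - 1727*(-108) = -2 + 186516 = 186514)
z - √((-116969 - 742010)/(822055 + 812996) + P) = 186514 - √((-116969 - 742010)/(822055 + 812996) - 188667) = 186514 - √(-858979/1635051 - 188667) = 186514 - √(-858979*1/1635051 - 188667) = 186514 - √(-78089/148641 - 188667) = 186514 - √(-28043729636/148641) = 186514 - 2*I*√1042112004206169/148641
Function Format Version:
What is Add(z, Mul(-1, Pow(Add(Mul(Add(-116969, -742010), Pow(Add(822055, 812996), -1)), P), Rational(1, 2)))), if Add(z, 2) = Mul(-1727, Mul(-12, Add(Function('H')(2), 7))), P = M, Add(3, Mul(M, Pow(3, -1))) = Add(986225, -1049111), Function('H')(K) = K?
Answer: Add(186514, Mul(Rational(-2, 148641), I, Pow(1042112004206169, Rational(1, 2)))) ≈ Add(1.8651e+5, Mul(-434.36, I))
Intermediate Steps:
M = -188667 (M = Add(-9, Mul(3, Add(986225, -1049111))) = Add(-9, Mul(3, -62886)) = Add(-9, -188658) = -188667)
P = -188667
z = 186514 (z = Add(-2, Mul(-1727, Mul(-12, Add(2, 7)))) = Add(-2, Mul(-1727, Mul(-12, 9))) = Add(-2, Mul(-1727, -108)) = Add(-2, 186516) = 186514)
Add(z, Mul(-1, Pow(Add(Mul(Add(-116969, -742010), Pow(Add(822055, 812996), -1)), P), Rational(1, 2)))) = Add(186514, Mul(-1, Pow(Add(Mul(Add(-116969, -742010), Pow(Add(822055, 812996), -1)), -188667), Rational(1, 2)))) = Add(186514, Mul(-1, Pow(Add(Mul(-858979, Pow(1635051, -1)), -188667), Rational(1, 2)))) = Add(186514, Mul(-1, Pow(Add(Mul(-858979, Rational(1, 1635051)), -188667), Rational(1, 2)))) = Add(186514, Mul(-1, Pow(Add(Rational(-78089, 148641), -188667), Rational(1, 2)))) = Add(186514, Mul(-1, Pow(Rational(-28043729636, 148641), Rational(1, 2)))) = Add(186514, Mul(-1, Mul(Rational(2, 148641), I, Pow(1042112004206169, Rational(1, 2))))) = Add(186514, Mul(Rational(-2, 148641), I, Pow(1042112004206169, Rational(1, 2))))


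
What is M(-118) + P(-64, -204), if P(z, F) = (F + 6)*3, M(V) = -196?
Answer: -790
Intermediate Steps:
P(z, F) = 18 + 3*F (P(z, F) = (6 + F)*3 = 18 + 3*F)
M(-118) + P(-64, -204) = -196 + (18 + 3*(-204)) = -196 + (18 - 612) = -196 - 594 = -790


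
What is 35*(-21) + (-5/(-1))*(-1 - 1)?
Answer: -745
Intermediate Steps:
35*(-21) + (-5/(-1))*(-1 - 1) = -735 - 5*(-1)*(-2) = -735 + 5*(-2) = -735 - 10 = -745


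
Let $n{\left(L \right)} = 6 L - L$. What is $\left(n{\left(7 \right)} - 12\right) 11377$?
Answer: $261671$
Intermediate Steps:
$n{\left(L \right)} = 5 L$
$\left(n{\left(7 \right)} - 12\right) 11377 = \left(5 \cdot 7 - 12\right) 11377 = \left(35 - 12\right) 11377 = 23 \cdot 11377 = 261671$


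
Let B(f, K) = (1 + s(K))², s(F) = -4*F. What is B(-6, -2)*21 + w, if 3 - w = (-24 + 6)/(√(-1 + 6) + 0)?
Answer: 1704 + 18*√5/5 ≈ 1712.1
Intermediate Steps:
B(f, K) = (1 - 4*K)²
w = 3 + 18*√5/5 (w = 3 - (-24 + 6)/(√(-1 + 6) + 0) = 3 - (-18)/(√5 + 0) = 3 - (-18)/(√5) = 3 - (-18)*√5/5 = 3 + 18*√5/5 ≈ 11.050)
B(-6, -2)*21 + w = (-1 + 4*(-2))²*21 + (3 + 18*√5/5) = (-1 - 8)²*21 + (3 + 18*√5/5) = (-9)²*21 + (3 + 18*√5/5) = 81*21 + (3 + 18*√5/5) = 1701 + (3 + 18*√5/5) = 1704 + 18*√5/5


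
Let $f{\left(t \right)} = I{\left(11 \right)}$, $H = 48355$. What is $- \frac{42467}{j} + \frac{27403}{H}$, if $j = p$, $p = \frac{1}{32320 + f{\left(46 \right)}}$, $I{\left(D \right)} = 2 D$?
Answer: $- \frac{66414031283067}{48355} \approx -1.3735 \cdot 10^{9}$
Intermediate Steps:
$f{\left(t \right)} = 22$ ($f{\left(t \right)} = 2 \cdot 11 = 22$)
$p = \frac{1}{32342}$ ($p = \frac{1}{32320 + 22} = \frac{1}{32342} \approx 3.092 \cdot 10^{-5}$)
$j = \frac{1}{32342} \approx 3.092 \cdot 10^{-5}$
$- \frac{42467}{j} + \frac{27403}{H} = - 42467 \frac{1}{\frac{1}{32342}} + \frac{27403}{48355} = \left(-42467\right) 32342 + 27403 \cdot \frac{1}{48355} = -1373467714 + \frac{27403}{48355} = - \frac{66414031283067}{48355}$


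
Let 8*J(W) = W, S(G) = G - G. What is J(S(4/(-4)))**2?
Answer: 0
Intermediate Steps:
S(G) = 0
J(W) = W/8
J(S(4/(-4)))**2 = ((1/8)*0)**2 = 0**2 = 0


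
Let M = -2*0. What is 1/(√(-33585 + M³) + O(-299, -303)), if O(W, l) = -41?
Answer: -41/35266 - I*√33585/35266 ≈ -0.0011626 - 0.0051966*I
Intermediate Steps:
M = 0
1/(√(-33585 + M³) + O(-299, -303)) = 1/(√(-33585 + 0³) - 41) = 1/(√(-33585 + 0) - 41) = 1/(√(-33585) - 41) = 1/(I*√33585 - 41) = 1/(-41 + I*√33585)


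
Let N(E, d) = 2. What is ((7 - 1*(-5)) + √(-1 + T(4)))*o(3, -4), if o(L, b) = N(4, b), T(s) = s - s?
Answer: 24 + 2*I ≈ 24.0 + 2.0*I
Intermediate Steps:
T(s) = 0
o(L, b) = 2
((7 - 1*(-5)) + √(-1 + T(4)))*o(3, -4) = ((7 - 1*(-5)) + √(-1 + 0))*2 = ((7 + 5) + √(-1))*2 = (12 + I)*2 = 24 + 2*I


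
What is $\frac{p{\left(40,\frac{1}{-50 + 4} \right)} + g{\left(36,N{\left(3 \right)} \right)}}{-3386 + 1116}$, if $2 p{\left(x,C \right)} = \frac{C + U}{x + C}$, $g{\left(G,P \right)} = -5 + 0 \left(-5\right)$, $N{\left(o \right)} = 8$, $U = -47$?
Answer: $\frac{6851}{2783020} \approx 0.0024617$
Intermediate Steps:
$g{\left(G,P \right)} = -5$ ($g{\left(G,P \right)} = -5 + 0 = -5$)
$p{\left(x,C \right)} = \frac{-47 + C}{2 \left(C + x\right)}$ ($p{\left(x,C \right)} = \frac{\left(C - 47\right) \frac{1}{x + C}}{2} = \frac{\left(-47 + C\right) \frac{1}{C + x}}{2} = \frac{\frac{1}{C + x} \left(-47 + C\right)}{2} = \frac{-47 + C}{2 \left(C + x\right)}$)
$\frac{p{\left(40,\frac{1}{-50 + 4} \right)} + g{\left(36,N{\left(3 \right)} \right)}}{-3386 + 1116} = \frac{\frac{-47 + \frac{1}{-50 + 4}}{2 \left(\frac{1}{-50 + 4} + 40\right)} - 5}{-3386 + 1116} = \frac{\frac{-47 + \frac{1}{-46}}{2 \left(\frac{1}{-46} + 40\right)} - 5}{-2270} = \left(\frac{-47 - \frac{1}{46}}{2 \left(- \frac{1}{46} + 40\right)} - 5\right) \left(- \frac{1}{2270}\right) = \left(\frac{1}{2} \frac{1}{\frac{1839}{46}} \left(- \frac{2163}{46}\right) - 5\right) \left(- \frac{1}{2270}\right) = \left(\frac{1}{2} \cdot \frac{46}{1839} \left(- \frac{2163}{46}\right) - 5\right) \left(- \frac{1}{2270}\right) = \left(- \frac{721}{1226} - 5\right) \left(- \frac{1}{2270}\right) = \left(- \frac{6851}{1226}\right) \left(- \frac{1}{2270}\right) = \frac{6851}{2783020}$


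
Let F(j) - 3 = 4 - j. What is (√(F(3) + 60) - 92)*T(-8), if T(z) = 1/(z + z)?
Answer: 21/4 ≈ 5.2500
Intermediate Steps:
F(j) = 7 - j (F(j) = 3 + (4 - j) = 7 - j)
T(z) = 1/(2*z)
(√(F(3) + 60) - 92)*T(-8) = (√((7 - 1*3) + 60) - 92)*((½)/(-8)) = (√((7 - 3) + 60) - 92)*((½)*(-⅛)) = (√(4 + 60) - 92)*(-1/16) = (√64 - 92)*(-1/16) = (8 - 92)*(-1/16) = -84*(-1/16) = 21/4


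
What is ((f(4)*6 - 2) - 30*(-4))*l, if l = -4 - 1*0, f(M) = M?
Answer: -568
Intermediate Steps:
l = -4 (l = -4 + 0 = -4)
((f(4)*6 - 2) - 30*(-4))*l = ((4*6 - 2) - 30*(-4))*(-4) = ((24 - 2) + 120)*(-4) = (22 + 120)*(-4) = 142*(-4) = -568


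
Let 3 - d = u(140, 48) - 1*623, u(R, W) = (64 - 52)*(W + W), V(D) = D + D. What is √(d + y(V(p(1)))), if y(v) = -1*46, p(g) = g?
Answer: 2*I*√143 ≈ 23.917*I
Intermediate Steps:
V(D) = 2*D
y(v) = -46
u(R, W) = 24*W (u(R, W) = 12*(2*W) = 24*W)
d = -526 (d = 3 - (24*48 - 1*623) = 3 - (1152 - 623) = 3 - 1*529 = 3 - 529 = -526)
√(d + y(V(p(1)))) = √(-526 - 46) = √(-572) = 2*I*√143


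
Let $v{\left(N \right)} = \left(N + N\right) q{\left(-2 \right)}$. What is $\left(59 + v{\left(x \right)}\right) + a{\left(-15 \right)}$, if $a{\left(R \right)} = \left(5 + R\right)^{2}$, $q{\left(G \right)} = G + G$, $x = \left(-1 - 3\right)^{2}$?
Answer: $31$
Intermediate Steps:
$x = 16$ ($x = \left(-4\right)^{2} = 16$)
$q{\left(G \right)} = 2 G$
$v{\left(N \right)} = - 8 N$ ($v{\left(N \right)} = \left(N + N\right) 2 \left(-2\right) = 2 N \left(-4\right) = - 8 N$)
$\left(59 + v{\left(x \right)}\right) + a{\left(-15 \right)} = \left(59 - 128\right) + \left(5 - 15\right)^{2} = \left(59 - 128\right) + \left(-10\right)^{2} = -69 + 100 = 31$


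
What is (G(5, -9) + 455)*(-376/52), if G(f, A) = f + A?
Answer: -42394/13 ≈ -3261.1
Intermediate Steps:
G(f, A) = A + f
(G(5, -9) + 455)*(-376/52) = ((-9 + 5) + 455)*(-376/52) = (-4 + 455)*(-376*1/52) = 451*(-94/13) = -42394/13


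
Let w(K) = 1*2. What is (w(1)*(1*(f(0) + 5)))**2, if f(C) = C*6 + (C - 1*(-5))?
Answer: 400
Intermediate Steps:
w(K) = 2
f(C) = 5 + 7*C (f(C) = 6*C + (C + 5) = 6*C + (5 + C) = 5 + 7*C)
(w(1)*(1*(f(0) + 5)))**2 = (2*(1*((5 + 7*0) + 5)))**2 = (2*(1*((5 + 0) + 5)))**2 = (2*(1*(5 + 5)))**2 = (2*(1*10))**2 = (2*10)**2 = 20**2 = 400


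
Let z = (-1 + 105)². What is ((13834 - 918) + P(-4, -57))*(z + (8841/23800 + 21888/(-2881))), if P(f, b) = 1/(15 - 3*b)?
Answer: 254354706051251431/1821944400 ≈ 1.3961e+8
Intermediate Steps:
z = 10816 (z = 104² = 10816)
((13834 - 918) + P(-4, -57))*(z + (8841/23800 + 21888/(-2881))) = ((13834 - 918) - 1/(-15 + 3*(-57)))*(10816 + (8841/23800 + 21888/(-2881))) = (12916 - 1/(-15 - 171))*(10816 + (8841*(1/23800) + 21888*(-1/2881))) = (12916 - 1/(-186))*(10816 + (1263/3400 - 21888/2881)) = (12916 - 1*(-1/186))*(10816 - 70780497/9795400) = (12916 + 1/186)*(105876265903/9795400) = (2402377/186)*(105876265903/9795400) = 254354706051251431/1821944400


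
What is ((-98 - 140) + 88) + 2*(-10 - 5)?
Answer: -180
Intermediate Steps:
((-98 - 140) + 88) + 2*(-10 - 5) = (-238 + 88) + 2*(-15) = -150 - 30 = -180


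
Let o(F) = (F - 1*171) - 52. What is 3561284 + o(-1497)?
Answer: 3559564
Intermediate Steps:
o(F) = -223 + F (o(F) = (F - 171) - 52 = (-171 + F) - 52 = -223 + F)
3561284 + o(-1497) = 3561284 + (-223 - 1497) = 3561284 - 1720 = 3559564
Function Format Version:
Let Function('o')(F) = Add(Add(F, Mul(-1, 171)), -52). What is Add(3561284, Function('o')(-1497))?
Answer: 3559564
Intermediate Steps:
Function('o')(F) = Add(-223, F) (Function('o')(F) = Add(Add(F, -171), -52) = Add(Add(-171, F), -52) = Add(-223, F))
Add(3561284, Function('o')(-1497)) = Add(3561284, Add(-223, -1497)) = Add(3561284, -1720) = 3559564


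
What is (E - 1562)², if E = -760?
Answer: 5391684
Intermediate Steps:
(E - 1562)² = (-760 - 1562)² = (-2322)² = 5391684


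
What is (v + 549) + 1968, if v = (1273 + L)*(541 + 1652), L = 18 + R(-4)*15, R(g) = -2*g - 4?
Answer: 2965260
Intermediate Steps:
R(g) = -4 - 2*g
L = 78 (L = 18 + (-4 - 2*(-4))*15 = 18 + (-4 + 8)*15 = 18 + 4*15 = 18 + 60 = 78)
v = 2962743 (v = (1273 + 78)*(541 + 1652) = 1351*2193 = 2962743)
(v + 549) + 1968 = (2962743 + 549) + 1968 = 2963292 + 1968 = 2965260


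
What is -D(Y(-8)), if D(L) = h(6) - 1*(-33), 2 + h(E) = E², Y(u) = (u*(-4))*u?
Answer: -67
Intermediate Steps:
Y(u) = -4*u² (Y(u) = (-4*u)*u = -4*u²)
h(E) = -2 + E²
D(L) = 67 (D(L) = (-2 + 6²) - 1*(-33) = (-2 + 36) + 33 = 34 + 33 = 67)
-D(Y(-8)) = -1*67 = -67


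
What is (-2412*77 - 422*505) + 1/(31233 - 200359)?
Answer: -67453199085/169126 ≈ -3.9883e+5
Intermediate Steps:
(-2412*77 - 422*505) + 1/(31233 - 200359) = (-185724 - 213110) + 1/(-169126) = -398834 - 1/169126 = -67453199085/169126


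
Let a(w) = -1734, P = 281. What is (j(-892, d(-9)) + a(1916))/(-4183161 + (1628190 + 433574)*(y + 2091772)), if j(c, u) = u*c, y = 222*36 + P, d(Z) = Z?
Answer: 2098/1443264332073 ≈ 1.4536e-9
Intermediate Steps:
y = 8273 (y = 222*36 + 281 = 7992 + 281 = 8273)
j(c, u) = c*u
(j(-892, d(-9)) + a(1916))/(-4183161 + (1628190 + 433574)*(y + 2091772)) = (-892*(-9) - 1734)/(-4183161 + (1628190 + 433574)*(8273 + 2091772)) = (8028 - 1734)/(-4183161 + 2061764*2100045) = 6294/(-4183161 + 4329797179380) = 6294/4329792996219 = 6294*(1/4329792996219) = 2098/1443264332073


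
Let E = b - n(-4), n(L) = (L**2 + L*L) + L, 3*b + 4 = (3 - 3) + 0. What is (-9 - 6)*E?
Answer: 440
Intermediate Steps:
b = -4/3 (b = -4/3 + ((3 - 3) + 0)/3 = -4/3 + (0 + 0)/3 = -4/3 + (1/3)*0 = -4/3 + 0 = -4/3 ≈ -1.3333)
n(L) = L + 2*L**2 (n(L) = (L**2 + L**2) + L = 2*L**2 + L = L + 2*L**2)
E = -88/3 (E = -4/3 - (-4)*(1 + 2*(-4)) = -4/3 - (-4)*(1 - 8) = -4/3 - (-4)*(-7) = -4/3 - 1*28 = -4/3 - 28 = -88/3 ≈ -29.333)
(-9 - 6)*E = (-9 - 6)*(-88/3) = -15*(-88/3) = 440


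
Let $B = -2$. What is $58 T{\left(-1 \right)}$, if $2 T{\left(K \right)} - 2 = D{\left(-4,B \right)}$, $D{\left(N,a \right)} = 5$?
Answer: $203$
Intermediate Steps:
$T{\left(K \right)} = \frac{7}{2}$ ($T{\left(K \right)} = 1 + \frac{1}{2} \cdot 5 = 1 + \frac{5}{2} = \frac{7}{2}$)
$58 T{\left(-1 \right)} = 58 \cdot \frac{7}{2} = 203$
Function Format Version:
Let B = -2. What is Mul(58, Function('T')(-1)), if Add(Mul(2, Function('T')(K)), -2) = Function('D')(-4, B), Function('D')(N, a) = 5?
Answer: 203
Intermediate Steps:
Function('T')(K) = Rational(7, 2) (Function('T')(K) = Add(1, Mul(Rational(1, 2), 5)) = Add(1, Rational(5, 2)) = Rational(7, 2))
Mul(58, Function('T')(-1)) = Mul(58, Rational(7, 2)) = 203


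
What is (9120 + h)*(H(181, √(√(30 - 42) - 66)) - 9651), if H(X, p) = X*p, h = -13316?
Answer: 40495596 - 759476*√(-66 + 2*I*√3) ≈ 4.0334e+7 - 6.1721e+6*I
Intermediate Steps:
(9120 + h)*(H(181, √(√(30 - 42) - 66)) - 9651) = (9120 - 13316)*(181*√(√(30 - 42) - 66) - 9651) = -4196*(181*√(√(-12) - 66) - 9651) = -4196*(181*√(2*I*√3 - 66) - 9651) = -4196*(181*√(-66 + 2*I*√3) - 9651) = -4196*(-9651 + 181*√(-66 + 2*I*√3)) = 40495596 - 759476*√(-66 + 2*I*√3)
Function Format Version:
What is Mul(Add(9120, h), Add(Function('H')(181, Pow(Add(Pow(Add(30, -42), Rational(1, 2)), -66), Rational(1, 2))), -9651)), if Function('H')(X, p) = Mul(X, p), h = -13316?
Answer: Add(40495596, Mul(-759476, Pow(Add(-66, Mul(2, I, Pow(3, Rational(1, 2)))), Rational(1, 2)))) ≈ Add(4.0334e+7, Mul(-6.1721e+6, I))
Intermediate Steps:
Mul(Add(9120, h), Add(Function('H')(181, Pow(Add(Pow(Add(30, -42), Rational(1, 2)), -66), Rational(1, 2))), -9651)) = Mul(Add(9120, -13316), Add(Mul(181, Pow(Add(Pow(Add(30, -42), Rational(1, 2)), -66), Rational(1, 2))), -9651)) = Mul(-4196, Add(Mul(181, Pow(Add(Pow(-12, Rational(1, 2)), -66), Rational(1, 2))), -9651)) = Mul(-4196, Add(Mul(181, Pow(Add(Mul(2, I, Pow(3, Rational(1, 2))), -66), Rational(1, 2))), -9651)) = Mul(-4196, Add(Mul(181, Pow(Add(-66, Mul(2, I, Pow(3, Rational(1, 2)))), Rational(1, 2))), -9651)) = Mul(-4196, Add(-9651, Mul(181, Pow(Add(-66, Mul(2, I, Pow(3, Rational(1, 2)))), Rational(1, 2))))) = Add(40495596, Mul(-759476, Pow(Add(-66, Mul(2, I, Pow(3, Rational(1, 2)))), Rational(1, 2))))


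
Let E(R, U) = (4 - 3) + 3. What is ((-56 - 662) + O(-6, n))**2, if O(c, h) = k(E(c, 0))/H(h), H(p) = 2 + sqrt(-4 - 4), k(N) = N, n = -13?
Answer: 8*(64799*I + 128522*sqrt(2))/(I + 2*sqrt(2)) ≈ 5.1457e+5 + 1352.6*I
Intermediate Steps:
E(R, U) = 4 (E(R, U) = 1 + 3 = 4)
H(p) = 2 + 2*I*sqrt(2) (H(p) = 2 + sqrt(-8) = 2 + 2*I*sqrt(2))
O(c, h) = 4/(2 + 2*I*sqrt(2))
((-56 - 662) + O(-6, n))**2 = ((-56 - 662) + (2/3 - 2*I*sqrt(2)/3))**2 = (-718 + (2/3 - 2*I*sqrt(2)/3))**2 = (-2152/3 - 2*I*sqrt(2)/3)**2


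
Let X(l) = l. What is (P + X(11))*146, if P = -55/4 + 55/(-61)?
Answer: -65043/122 ≈ -533.14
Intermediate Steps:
P = -3575/244 (P = -55*¼ + 55*(-1/61) = -55/4 - 55/61 = -3575/244 ≈ -14.652)
(P + X(11))*146 = (-3575/244 + 11)*146 = -891/244*146 = -65043/122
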